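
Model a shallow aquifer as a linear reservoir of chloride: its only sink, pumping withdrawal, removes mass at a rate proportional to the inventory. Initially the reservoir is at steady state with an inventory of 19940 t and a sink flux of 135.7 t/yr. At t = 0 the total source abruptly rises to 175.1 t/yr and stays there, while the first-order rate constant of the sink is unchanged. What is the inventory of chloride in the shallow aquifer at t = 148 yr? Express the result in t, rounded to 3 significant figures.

Residence time τ = M₀/F₀ = 146.9 yr. The eventual steady state is M_∞ = M₀·(F₁/F₀) = 19940 × 175.1/135.7 = 25730 t.
The anomaly ΔM(t) = M(t) − M_∞ decays as ΔM₀·e^(−t/τ) with ΔM₀ = 19940 − 25730 = −5790 t.
At t = 148 yr, e^(−t/τ) = e^(−1.007) = 0.3652, so ΔM = −2115 t and M = 25730 − 2115 = 23615 t.

23600 t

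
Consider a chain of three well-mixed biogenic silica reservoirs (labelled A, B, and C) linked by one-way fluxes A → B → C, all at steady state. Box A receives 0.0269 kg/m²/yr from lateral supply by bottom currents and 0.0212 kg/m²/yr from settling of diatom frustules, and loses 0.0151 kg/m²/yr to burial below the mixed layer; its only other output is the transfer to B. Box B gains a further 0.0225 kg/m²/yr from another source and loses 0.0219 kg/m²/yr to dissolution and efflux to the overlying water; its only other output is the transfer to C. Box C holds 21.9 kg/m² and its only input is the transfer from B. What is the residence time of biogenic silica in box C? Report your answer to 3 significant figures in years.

Box A: F(A→B) = (0.0269 + 0.0212) − 0.0151 = 0.033000 kg/m²/yr.
Box B: F(B→C) = (0.033000 + 0.0225) − 0.0219 = 0.033600 kg/m²/yr.
Box C throughput = its input = 0.033600 kg/m²/yr; τ = 21.9 / 0.033600 = 651.8 yr.

652 yr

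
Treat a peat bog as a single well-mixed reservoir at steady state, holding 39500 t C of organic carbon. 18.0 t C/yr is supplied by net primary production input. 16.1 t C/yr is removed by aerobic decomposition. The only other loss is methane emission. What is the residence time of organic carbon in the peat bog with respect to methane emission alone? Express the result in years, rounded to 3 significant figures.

20800 yr

At steady state ΣF_in = ΣF_out.
ΣF_in = 18.000 t C/yr.
Methane emission flux = ΣF_in − (16.1) = 18.000 − 16.10 = 1.900 t C/yr.
τ = M / F = 39500 / 1.900 = 20790 yr.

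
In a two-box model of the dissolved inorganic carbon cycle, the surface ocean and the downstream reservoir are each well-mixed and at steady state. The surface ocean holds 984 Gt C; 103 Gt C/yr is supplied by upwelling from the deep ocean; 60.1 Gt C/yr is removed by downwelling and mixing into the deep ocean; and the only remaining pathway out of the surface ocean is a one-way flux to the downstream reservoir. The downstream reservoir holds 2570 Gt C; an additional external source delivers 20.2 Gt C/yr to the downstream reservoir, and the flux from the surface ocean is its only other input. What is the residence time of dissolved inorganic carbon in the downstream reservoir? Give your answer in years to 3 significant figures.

Balance the surface ocean: ΣF_in = 103.00 Gt C/yr.
Flux to the downstream reservoir = ΣF_in − (60.1) = 42.900 Gt C/yr.
Total input to the downstream reservoir = 42.900 + 20.2 = 63.100 Gt C/yr; at steady state this equals its total output.
τ = M / F = 2570 / 63.100 = 40.73 yr.

40.7 yr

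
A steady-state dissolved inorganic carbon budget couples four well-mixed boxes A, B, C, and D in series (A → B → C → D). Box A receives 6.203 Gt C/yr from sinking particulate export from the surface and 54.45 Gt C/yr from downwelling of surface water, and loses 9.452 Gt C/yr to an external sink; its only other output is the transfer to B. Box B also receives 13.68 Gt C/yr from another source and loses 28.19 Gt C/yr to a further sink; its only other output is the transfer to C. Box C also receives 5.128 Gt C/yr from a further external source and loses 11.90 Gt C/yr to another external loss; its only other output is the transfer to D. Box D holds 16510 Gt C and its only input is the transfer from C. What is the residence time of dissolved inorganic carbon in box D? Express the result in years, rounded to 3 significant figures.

Box A: F(A→B) = (6.203 + 54.45) − 9.452 = 51.201 Gt C/yr.
Box B: F(B→C) = (51.201 + 13.68) − 28.19 = 36.691 Gt C/yr.
Box C: F(C→D) = (36.691 + 5.128) − 11.90 = 29.919 Gt C/yr.
Box D throughput = its input = 29.919 Gt C/yr; τ = 16510 / 29.919 = 551.8 yr.

552 yr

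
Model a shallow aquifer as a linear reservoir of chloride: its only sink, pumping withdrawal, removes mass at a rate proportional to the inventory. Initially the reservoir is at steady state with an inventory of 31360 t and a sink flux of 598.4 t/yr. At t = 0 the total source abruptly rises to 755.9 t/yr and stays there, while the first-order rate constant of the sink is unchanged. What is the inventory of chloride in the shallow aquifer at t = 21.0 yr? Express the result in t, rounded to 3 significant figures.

34100 t

Residence time τ = M₀/F₀ = 52.41 yr. The eventual steady state is M_∞ = M₀·(F₁/F₀) = 31360 × 755.9/598.4 = 39614 t.
The anomaly ΔM(t) = M(t) − M_∞ decays as ΔM₀·e^(−t/τ) with ΔM₀ = 31360 − 39614 = −8254 t.
At t = 21.0 yr, e^(−t/τ) = e^(−0.4007) = 0.6698, so ΔM = −5529 t and M = 39614 − 5529 = 34085 t.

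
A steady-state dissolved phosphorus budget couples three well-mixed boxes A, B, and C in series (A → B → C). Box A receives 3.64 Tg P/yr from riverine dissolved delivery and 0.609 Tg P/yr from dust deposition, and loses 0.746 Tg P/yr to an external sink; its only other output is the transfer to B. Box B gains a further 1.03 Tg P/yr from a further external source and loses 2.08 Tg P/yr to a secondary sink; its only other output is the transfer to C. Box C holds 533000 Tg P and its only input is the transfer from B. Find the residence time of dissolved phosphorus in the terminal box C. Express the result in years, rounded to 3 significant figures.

217000 yr

Box A: F(A→B) = (3.64 + 0.609) − 0.746 = 3.5030 Tg P/yr.
Box B: F(B→C) = (3.5030 + 1.03) − 2.08 = 2.4530 Tg P/yr.
Box C throughput = its input = 2.4530 Tg P/yr; τ = 533000 / 2.4530 = 217300 yr.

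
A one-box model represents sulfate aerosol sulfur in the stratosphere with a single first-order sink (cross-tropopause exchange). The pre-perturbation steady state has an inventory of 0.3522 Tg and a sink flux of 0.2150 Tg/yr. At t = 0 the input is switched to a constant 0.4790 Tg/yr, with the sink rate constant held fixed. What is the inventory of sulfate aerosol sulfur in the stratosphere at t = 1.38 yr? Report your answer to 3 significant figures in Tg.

0.598 Tg

τ = M₀/F₀ = 0.3522/0.2150 = 1.638 yr; rate constant k = 1/τ.
New steady state M_∞ = F₁/k = F₁·τ = 0.4790 × 1.638 = 0.78467 Tg.
M(t) = M_∞ + (M₀ − M_∞)·e^(−t/τ); t/τ = 1.38/1.638 = 0.8424, so e^(−t/τ) = 0.4307.
M(t) = 0.78467 − 0.4325 × 0.4307 = 0.59842 Tg.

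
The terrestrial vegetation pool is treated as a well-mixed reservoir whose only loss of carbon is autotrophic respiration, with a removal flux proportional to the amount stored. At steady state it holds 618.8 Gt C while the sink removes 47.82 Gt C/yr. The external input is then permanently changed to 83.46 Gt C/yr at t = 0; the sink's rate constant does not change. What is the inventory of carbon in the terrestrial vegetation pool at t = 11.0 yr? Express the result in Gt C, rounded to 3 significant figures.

883 Gt C

τ = M₀/F₀ = 618.8/47.82 = 12.94 yr; rate constant k = 1/τ.
New steady state M_∞ = F₁/k = F₁·τ = 83.46 × 12.94 = 1080.0 Gt C.
M(t) = M_∞ + (M₀ − M_∞)·e^(−t/τ); t/τ = 11.0/12.94 = 0.8501, so e^(−t/τ) = 0.4274.
M(t) = 1080.0 − 461.2 × 0.4274 = 882.88 Gt C.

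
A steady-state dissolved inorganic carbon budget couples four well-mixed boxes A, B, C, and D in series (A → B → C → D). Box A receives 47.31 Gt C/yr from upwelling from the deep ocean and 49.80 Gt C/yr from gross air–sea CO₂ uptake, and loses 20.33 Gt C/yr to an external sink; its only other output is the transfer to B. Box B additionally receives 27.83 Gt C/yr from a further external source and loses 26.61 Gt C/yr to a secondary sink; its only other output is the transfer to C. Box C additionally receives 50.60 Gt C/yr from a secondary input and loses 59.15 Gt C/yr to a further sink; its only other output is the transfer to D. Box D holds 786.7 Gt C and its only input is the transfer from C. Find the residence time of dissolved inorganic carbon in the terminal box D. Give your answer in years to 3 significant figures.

Box A: F(A→B) = (47.31 + 49.80) − 20.33 = 76.780 Gt C/yr.
Box B: F(B→C) = (76.780 + 27.83) − 26.61 = 78.000 Gt C/yr.
Box C: F(C→D) = (78.000 + 50.60) − 59.15 = 69.450 Gt C/yr.
Box D throughput = its input = 69.450 Gt C/yr; τ = 786.7 / 69.450 = 11.33 yr.

11.3 yr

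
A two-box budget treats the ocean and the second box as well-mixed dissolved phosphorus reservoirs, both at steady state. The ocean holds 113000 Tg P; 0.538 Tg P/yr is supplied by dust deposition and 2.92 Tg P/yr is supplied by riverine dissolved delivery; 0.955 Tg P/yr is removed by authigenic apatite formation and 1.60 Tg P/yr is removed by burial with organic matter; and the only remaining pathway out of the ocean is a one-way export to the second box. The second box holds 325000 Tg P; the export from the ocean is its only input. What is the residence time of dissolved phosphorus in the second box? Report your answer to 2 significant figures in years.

360000 yr

Balance the ocean: ΣF_in = 0.538 + 2.92 = 3.4580 Tg P/yr.
Export to the second box = ΣF_in − (0.955 + 1.60) = 0.90300 Tg P/yr.
At steady state the output of the second box equals its input, 0.90300 Tg P/yr.
τ = M / F = 325000 / 0.90300 = 359900 yr.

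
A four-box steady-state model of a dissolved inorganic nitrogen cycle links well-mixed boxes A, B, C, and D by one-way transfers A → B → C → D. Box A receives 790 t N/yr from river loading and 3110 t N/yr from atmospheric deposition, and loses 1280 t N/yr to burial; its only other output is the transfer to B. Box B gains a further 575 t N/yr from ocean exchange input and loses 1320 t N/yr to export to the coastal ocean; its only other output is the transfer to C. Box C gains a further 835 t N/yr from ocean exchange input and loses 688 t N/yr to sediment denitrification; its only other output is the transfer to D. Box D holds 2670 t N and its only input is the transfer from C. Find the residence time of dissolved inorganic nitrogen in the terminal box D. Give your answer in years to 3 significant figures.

1.32 yr

Box A: F(A→B) = (790 + 3110) − 1280 = 2620.0 t N/yr.
Box B: F(B→C) = (2620.0 + 575) − 1320 = 1875.0 t N/yr.
Box C: F(C→D) = (1875.0 + 835) − 688 = 2022.0 t N/yr.
Box D throughput = its input = 2022.0 t N/yr; τ = 2670 / 2022.0 = 1.320 yr.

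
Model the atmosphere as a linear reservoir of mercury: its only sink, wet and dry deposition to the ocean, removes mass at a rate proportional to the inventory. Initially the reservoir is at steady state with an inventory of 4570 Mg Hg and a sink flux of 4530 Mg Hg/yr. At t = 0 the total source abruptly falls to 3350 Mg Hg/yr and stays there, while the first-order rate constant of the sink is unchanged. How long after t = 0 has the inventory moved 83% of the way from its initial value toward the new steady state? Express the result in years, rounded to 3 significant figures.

τ = M₀/F₀ = 4570/4530 = 1.009 yr.
The remaining gap fraction is e^(−t/τ); 83% covered ⇒ e^(−t/τ) = 0.170.
t = −τ ln(0.170) = 1.009 × 1.772 = 1.788 yr.

1.79 yr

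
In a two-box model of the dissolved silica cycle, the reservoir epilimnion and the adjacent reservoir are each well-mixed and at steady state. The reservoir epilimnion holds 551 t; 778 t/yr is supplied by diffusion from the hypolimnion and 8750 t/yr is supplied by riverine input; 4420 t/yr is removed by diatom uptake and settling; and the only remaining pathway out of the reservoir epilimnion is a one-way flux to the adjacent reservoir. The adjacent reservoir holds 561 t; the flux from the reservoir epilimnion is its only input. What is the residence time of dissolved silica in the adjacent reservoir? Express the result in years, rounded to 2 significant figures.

Balance the reservoir epilimnion: ΣF_in = 778 + 8750 = 9528.0 t/yr.
Flux to the adjacent reservoir = ΣF_in − (4420) = 5108.0 t/yr.
At steady state the output of the adjacent reservoir equals its input, 5108.0 t/yr.
τ = M / F = 561 / 5108.0 = 0.1098 yr.

0.11 yr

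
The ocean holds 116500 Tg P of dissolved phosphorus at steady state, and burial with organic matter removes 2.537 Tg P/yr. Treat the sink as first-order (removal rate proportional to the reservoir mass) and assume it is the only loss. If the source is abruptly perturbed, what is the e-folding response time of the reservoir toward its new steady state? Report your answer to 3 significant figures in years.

For a linear reservoir the response time equals the residence time τ = M/F.
τ = 116500 / 2.537 = 45920 yr.

45900 yr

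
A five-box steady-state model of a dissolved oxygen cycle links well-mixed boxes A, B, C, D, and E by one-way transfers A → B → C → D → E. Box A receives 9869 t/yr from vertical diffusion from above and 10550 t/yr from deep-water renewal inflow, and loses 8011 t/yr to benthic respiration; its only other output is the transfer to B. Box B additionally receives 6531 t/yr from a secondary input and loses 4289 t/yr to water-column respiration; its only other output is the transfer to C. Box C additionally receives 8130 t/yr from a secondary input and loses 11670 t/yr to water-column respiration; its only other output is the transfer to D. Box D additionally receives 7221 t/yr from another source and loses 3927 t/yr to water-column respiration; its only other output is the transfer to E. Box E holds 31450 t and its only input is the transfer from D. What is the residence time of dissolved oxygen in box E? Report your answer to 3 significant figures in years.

2.18 yr

Box A: F(A→B) = (9869 + 10550) − 8011 = 12408 t/yr.
Box B: F(B→C) = (12408 + 6531) − 4289 = 14650 t/yr.
Box C: F(C→D) = (14650 + 8130) − 11670 = 11110 t/yr.
Box D: F(D→E) = (11110 + 7221) − 3927 = 14404 t/yr.
Box E throughput = its input = 14404 t/yr; τ = 31450 / 14404 = 2.183 yr.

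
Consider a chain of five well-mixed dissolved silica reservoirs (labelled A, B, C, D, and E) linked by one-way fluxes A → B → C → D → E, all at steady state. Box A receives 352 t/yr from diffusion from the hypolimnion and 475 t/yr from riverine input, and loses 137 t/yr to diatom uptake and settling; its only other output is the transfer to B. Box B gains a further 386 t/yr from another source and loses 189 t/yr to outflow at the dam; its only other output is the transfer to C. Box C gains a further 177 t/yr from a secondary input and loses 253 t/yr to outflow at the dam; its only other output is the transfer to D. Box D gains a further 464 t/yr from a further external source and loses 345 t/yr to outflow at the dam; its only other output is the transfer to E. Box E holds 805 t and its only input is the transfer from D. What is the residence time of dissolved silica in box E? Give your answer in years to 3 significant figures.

Box A: F(A→B) = (352 + 475) − 137 = 690.00 t/yr.
Box B: F(B→C) = (690.00 + 386) − 189 = 887.00 t/yr.
Box C: F(C→D) = (887.00 + 177) − 253 = 811.00 t/yr.
Box D: F(D→E) = (811.00 + 464) − 345 = 930.00 t/yr.
Box E throughput = its input = 930.00 t/yr; τ = 805 / 930.00 = 0.8656 yr.

0.866 yr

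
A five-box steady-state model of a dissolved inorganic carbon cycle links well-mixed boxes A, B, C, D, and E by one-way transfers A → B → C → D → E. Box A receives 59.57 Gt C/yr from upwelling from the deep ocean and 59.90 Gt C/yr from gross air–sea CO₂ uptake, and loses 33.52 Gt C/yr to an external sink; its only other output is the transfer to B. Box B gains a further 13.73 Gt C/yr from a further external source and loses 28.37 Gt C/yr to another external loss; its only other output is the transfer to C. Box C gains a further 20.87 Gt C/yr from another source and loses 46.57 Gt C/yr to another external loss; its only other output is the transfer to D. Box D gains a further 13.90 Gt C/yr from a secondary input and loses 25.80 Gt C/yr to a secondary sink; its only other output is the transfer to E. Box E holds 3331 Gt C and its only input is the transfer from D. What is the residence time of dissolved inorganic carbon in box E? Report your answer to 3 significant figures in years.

98.8 yr

Box A: F(A→B) = (59.57 + 59.90) − 33.52 = 85.950 Gt C/yr.
Box B: F(B→C) = (85.950 + 13.73) − 28.37 = 71.310 Gt C/yr.
Box C: F(C→D) = (71.310 + 20.87) − 46.57 = 45.610 Gt C/yr.
Box D: F(D→E) = (45.610 + 13.90) − 25.80 = 33.710 Gt C/yr.
Box E throughput = its input = 33.710 Gt C/yr; τ = 3331 / 33.710 = 98.81 yr.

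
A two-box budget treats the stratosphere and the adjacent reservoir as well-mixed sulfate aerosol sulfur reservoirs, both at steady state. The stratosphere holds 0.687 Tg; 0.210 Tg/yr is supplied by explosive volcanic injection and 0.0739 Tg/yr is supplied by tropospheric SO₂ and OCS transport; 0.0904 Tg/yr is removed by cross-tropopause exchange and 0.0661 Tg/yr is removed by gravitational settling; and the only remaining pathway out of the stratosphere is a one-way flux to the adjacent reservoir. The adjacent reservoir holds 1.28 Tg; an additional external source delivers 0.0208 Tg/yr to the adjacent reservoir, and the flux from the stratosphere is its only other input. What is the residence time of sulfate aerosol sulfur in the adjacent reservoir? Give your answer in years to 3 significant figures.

8.64 yr

Balance the stratosphere: ΣF_in = 0.210 + 0.0739 = 0.28390 Tg/yr.
Flux to the adjacent reservoir = ΣF_in − (0.0904 + 0.0661) = 0.12740 Tg/yr.
Total input to the adjacent reservoir = 0.12740 + 0.0208 = 0.14820 Tg/yr; at steady state this equals its total output.
τ = M / F = 1.28 / 0.14820 = 8.637 yr.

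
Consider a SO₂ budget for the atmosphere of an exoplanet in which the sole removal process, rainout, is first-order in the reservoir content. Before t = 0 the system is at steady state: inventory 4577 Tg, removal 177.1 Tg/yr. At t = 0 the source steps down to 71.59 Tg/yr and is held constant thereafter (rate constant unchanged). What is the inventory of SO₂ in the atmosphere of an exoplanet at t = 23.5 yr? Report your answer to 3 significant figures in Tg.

2950 Tg

τ = M₀/F₀ = 4577/177.1 = 25.84 yr; rate constant k = 1/τ.
New steady state M_∞ = F₁/k = F₁·τ = 71.59 × 25.84 = 1850.2 Tg.
M(t) = M_∞ + (M₀ − M_∞)·e^(−t/τ); t/τ = 23.5/25.84 = 0.9093, so e^(−t/τ) = 0.4028.
M(t) = 1850.2 + 2727 × 0.4028 = 2948.6 Tg.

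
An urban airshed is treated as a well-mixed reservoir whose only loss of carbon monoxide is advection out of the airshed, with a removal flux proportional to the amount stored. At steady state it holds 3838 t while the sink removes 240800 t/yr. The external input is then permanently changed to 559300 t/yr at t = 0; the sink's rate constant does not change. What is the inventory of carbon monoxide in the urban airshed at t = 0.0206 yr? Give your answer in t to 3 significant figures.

Residence time τ = M₀/F₀ = 0.01594 yr. The eventual steady state is M_∞ = M₀·(F₁/F₀) = 3838 × 559300/240800 = 8914.4 t.
The anomaly ΔM(t) = M(t) − M_∞ decays as ΔM₀·e^(−t/τ) with ΔM₀ = 3838 − 8914.4 = −5076 t.
At t = 0.0206 yr, e^(−t/τ) = e^(−1.292) = 0.2746, so ΔM = −1394 t and M = 8914.4 − 1394 = 7520.5 t.

7520 t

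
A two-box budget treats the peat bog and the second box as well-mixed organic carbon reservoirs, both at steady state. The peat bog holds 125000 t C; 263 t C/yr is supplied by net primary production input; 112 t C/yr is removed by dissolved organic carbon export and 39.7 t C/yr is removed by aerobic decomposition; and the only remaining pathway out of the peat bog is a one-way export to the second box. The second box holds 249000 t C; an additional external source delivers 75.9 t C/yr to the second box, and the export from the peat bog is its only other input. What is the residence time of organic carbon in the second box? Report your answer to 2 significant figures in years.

1300 yr

Balance the peat bog: ΣF_in = 263.00 t C/yr.
Export to the second box = ΣF_in − (112 + 39.7) = 111.30 t C/yr.
Total input to the second box = 111.30 + 75.9 = 187.20 t C/yr; at steady state this equals its total output.
τ = M / F = 249000 / 187.20 = 1330 yr.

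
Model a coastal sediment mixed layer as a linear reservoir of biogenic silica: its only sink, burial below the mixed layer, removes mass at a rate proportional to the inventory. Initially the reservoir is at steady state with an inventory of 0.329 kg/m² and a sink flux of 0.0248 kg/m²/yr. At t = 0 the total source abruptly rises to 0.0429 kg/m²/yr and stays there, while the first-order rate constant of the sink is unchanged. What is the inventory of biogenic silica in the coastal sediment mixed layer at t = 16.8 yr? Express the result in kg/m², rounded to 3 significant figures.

0.501 kg/m²

The sink rate constant is k = F₀/M₀ = 0.0248/0.329 = 0.07538 yr⁻¹.
Solving dM/dt = F₁ − kM with M(0) = M₀ gives M(t) = F₁/k + (M₀ − F₁/k)·e^(−kt).
F₁/k = 0.0429/0.07538 = 0.56912 kg/m²; kt = 0.07538 × 16.8 = 1.266, e^(−kt) = 0.2818.
M(16.8) = 0.56912 + (0.329 − 0.56912) × 0.2818 = 0.56912 − 0.06768 = 0.50144 kg/m².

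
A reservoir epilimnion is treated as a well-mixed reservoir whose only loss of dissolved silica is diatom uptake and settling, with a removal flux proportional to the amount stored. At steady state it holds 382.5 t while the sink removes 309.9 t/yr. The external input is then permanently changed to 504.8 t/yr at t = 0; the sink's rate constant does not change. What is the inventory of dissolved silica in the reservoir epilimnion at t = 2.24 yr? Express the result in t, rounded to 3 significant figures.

The sink rate constant is k = F₀/M₀ = 309.9/382.5 = 0.8102 yr⁻¹.
Solving dM/dt = F₁ − kM with M(0) = M₀ gives M(t) = F₁/k + (M₀ − F₁/k)·e^(−kt).
F₁/k = 504.8/0.8102 = 623.06 t; kt = 0.8102 × 2.24 = 1.815, e^(−kt) = 0.1629.
M(2.24) = 623.06 + (382.5 − 623.06) × 0.1629 = 623.06 − 39.18 = 583.88 t.

584 t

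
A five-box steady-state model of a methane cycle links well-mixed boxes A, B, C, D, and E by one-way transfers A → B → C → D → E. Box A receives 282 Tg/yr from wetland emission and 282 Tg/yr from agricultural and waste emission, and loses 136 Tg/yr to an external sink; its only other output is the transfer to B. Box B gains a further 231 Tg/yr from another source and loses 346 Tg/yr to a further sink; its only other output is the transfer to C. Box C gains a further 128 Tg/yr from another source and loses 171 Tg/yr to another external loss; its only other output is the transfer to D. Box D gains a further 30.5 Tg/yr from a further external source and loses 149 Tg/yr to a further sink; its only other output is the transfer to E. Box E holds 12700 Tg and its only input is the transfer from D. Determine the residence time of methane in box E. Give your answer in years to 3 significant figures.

Box A: F(A→B) = (282 + 282) − 136 = 428.00 Tg/yr.
Box B: F(B→C) = (428.00 + 231) − 346 = 313.00 Tg/yr.
Box C: F(C→D) = (313.00 + 128) − 171 = 270.00 Tg/yr.
Box D: F(D→E) = (270.00 + 30.5) − 149 = 151.50 Tg/yr.
Box E throughput = its input = 151.50 Tg/yr; τ = 12700 / 151.50 = 83.83 yr.

83.8 yr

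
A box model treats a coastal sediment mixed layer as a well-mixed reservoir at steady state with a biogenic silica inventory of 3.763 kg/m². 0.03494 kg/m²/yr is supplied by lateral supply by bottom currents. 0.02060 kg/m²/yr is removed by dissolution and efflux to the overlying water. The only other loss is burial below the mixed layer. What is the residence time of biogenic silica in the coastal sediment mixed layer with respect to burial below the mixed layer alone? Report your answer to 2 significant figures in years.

260 yr

At steady state ΣF_in = ΣF_out.
ΣF_in = 0.034940 kg/m²/yr.
Burial below the mixed layer flux = ΣF_in − (0.02060) = 0.034940 − 0.02060 = 0.01434 kg/m²/yr.
τ = M / F = 3.763 / 0.01434 = 262.4 yr.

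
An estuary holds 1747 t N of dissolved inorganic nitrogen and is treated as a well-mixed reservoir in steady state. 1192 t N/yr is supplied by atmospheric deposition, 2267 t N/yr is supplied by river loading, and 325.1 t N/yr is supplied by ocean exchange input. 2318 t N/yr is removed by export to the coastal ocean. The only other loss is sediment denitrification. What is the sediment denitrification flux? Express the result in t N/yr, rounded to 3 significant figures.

1470 t N/yr

At steady state ΣF_in = ΣF_out.
ΣF_in = 1192 + 2267 + 325.1 = 3784.1 t N/yr.
Sediment denitrification flux = ΣF_in − (2318) = 3784.1 − 2318 = 1466 t N/yr.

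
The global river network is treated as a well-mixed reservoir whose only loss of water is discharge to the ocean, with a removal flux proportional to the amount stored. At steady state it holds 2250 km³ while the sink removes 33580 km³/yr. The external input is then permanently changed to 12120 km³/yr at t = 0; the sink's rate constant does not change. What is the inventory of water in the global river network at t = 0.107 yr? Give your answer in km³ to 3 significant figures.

1100 km³

τ = M₀/F₀ = 2250/33580 = 0.06700 yr; rate constant k = 1/τ.
New steady state M_∞ = F₁/k = F₁·τ = 12120 × 0.06700 = 812.09 km³.
M(t) = M_∞ + (M₀ − M_∞)·e^(−t/τ); t/τ = 0.107/0.06700 = 1.597, so e^(−t/τ) = 0.2025.
M(t) = 812.09 + 1438 × 0.2025 = 1103.3 km³.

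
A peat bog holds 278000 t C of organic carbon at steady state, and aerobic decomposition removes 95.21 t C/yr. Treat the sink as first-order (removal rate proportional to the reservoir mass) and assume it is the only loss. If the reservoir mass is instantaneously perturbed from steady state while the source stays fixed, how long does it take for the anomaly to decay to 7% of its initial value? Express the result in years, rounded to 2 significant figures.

7800 yr

For a linear reservoir the anomaly decays as exp(−t/τ) with τ = M/F = 278000/95.21 = 2920 yr.
exp(−t/τ) = 0.07 ⇒ t = −τ ln(0.07) = 2920 × 2.659 = 7765 yr.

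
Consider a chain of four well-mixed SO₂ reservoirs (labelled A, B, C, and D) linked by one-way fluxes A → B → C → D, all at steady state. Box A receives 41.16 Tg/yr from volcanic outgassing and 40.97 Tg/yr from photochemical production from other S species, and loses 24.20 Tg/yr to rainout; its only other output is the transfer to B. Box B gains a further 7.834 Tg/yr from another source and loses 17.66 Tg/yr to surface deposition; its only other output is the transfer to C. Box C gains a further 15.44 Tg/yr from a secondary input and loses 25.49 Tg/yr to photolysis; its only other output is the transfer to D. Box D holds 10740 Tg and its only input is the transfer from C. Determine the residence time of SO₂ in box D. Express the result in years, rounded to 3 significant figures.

Box A: F(A→B) = (41.16 + 40.97) − 24.20 = 57.930 Tg/yr.
Box B: F(B→C) = (57.930 + 7.834) − 17.66 = 48.104 Tg/yr.
Box C: F(C→D) = (48.104 + 15.44) − 25.49 = 38.054 Tg/yr.
Box D throughput = its input = 38.054 Tg/yr; τ = 10740 / 38.054 = 282.2 yr.

282 yr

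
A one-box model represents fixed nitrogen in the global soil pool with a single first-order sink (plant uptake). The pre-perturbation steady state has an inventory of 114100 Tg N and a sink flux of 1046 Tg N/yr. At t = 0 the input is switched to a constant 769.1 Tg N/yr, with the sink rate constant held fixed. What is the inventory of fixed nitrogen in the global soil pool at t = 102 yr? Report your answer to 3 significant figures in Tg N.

Residence time τ = M₀/F₀ = 109.1 yr. The eventual steady state is M_∞ = M₀·(F₁/F₀) = 114100 × 769.1/1046 = 83895 Tg N.
The anomaly ΔM(t) = M(t) − M_∞ decays as ΔM₀·e^(−t/τ) with ΔM₀ = 114100 − 83895 = 30200 Tg N.
At t = 102 yr, e^(−t/τ) = e^(−0.9351) = 0.3926, so ΔM = 11860 Tg N and M = 83895 + 11860 = 95752 Tg N.

95800 Tg N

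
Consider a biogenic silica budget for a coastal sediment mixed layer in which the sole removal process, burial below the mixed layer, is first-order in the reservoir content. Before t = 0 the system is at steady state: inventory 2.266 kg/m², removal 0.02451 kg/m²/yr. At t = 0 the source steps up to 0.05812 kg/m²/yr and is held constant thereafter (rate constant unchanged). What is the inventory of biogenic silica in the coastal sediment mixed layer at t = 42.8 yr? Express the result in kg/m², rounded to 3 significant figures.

The sink rate constant is k = F₀/M₀ = 0.02451/2.266 = 0.01082 yr⁻¹.
Solving dM/dt = F₁ − kM with M(0) = M₀ gives M(t) = F₁/k + (M₀ − F₁/k)·e^(−kt).
F₁/k = 0.05812/0.01082 = 5.3733 kg/m²; kt = 0.01082 × 42.8 = 0.4629, e^(−kt) = 0.6294.
M(42.8) = 5.3733 + (2.266 − 5.3733) × 0.6294 = 5.3733 − 1.956 = 3.4175 kg/m².

3.42 kg/m²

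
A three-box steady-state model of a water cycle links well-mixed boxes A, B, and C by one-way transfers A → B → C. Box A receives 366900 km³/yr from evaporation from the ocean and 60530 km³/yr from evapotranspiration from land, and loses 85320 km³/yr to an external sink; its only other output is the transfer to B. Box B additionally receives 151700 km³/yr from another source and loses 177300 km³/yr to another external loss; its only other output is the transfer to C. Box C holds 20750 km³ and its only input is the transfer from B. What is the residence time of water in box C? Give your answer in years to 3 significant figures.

0.0656 yr

Box A: F(A→B) = (366900 + 60530) − 85320 = 342110 km³/yr.
Box B: F(B→C) = (342110 + 151700) − 177300 = 316510 km³/yr.
Box C throughput = its input = 316510 km³/yr; τ = 20750 / 316510 = 0.06556 yr.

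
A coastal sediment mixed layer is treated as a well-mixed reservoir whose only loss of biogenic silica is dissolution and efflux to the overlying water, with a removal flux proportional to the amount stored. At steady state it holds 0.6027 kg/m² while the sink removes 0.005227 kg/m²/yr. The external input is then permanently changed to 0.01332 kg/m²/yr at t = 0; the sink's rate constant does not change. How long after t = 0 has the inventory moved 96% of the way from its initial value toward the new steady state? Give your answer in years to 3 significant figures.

371 yr

τ = M₀/F₀ = 0.6027/0.005227 = 115.3 yr.
The remaining gap fraction is e^(−t/τ); 96% covered ⇒ e^(−t/τ) = 0.0400.
t = −τ ln(0.0400) = 115.3 × 3.219 = 371.2 yr.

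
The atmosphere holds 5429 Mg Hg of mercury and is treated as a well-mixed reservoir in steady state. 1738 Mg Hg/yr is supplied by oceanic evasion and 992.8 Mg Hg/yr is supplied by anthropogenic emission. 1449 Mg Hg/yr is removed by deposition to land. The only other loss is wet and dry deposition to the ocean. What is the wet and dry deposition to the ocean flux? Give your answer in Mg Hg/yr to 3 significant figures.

At steady state ΣF_in = ΣF_out.
ΣF_in = 1738 + 992.8 = 2730.8 Mg Hg/yr.
Wet and dry deposition to the ocean flux = ΣF_in − (1449) = 2730.8 − 1449 = 1282 Mg Hg/yr.

1280 Mg Hg/yr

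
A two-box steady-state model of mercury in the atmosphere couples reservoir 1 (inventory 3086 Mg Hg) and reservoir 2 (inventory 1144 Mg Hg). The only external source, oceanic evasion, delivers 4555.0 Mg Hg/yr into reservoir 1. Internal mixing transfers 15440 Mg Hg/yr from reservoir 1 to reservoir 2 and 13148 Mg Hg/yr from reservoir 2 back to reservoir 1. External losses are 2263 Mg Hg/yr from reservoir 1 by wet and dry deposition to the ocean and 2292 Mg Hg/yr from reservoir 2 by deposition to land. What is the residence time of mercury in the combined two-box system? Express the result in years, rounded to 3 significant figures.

For the system as a whole, the A↔B exchange is internal and contributes nothing to the throughput; only the external sinks remove mass.
M_total = 3086 + 1144 = 4230.0 Mg Hg.
ΣF_external_out = 2263 + 2292 = 4555.0 Mg Hg/yr.
τ = M_total / ΣF_ext = 4230.0 / 4555.0 = 0.9286 yr.

0.929 yr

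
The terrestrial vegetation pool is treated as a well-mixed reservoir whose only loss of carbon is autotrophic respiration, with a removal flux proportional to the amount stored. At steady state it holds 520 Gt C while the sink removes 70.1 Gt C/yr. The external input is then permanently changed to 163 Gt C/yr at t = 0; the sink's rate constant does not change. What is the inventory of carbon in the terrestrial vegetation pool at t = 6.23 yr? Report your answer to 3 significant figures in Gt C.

912 Gt C

τ = M₀/F₀ = 520/70.1 = 7.418 yr; rate constant k = 1/τ.
New steady state M_∞ = F₁/k = F₁·τ = 163 × 7.418 = 1209.1 Gt C.
M(t) = M_∞ + (M₀ − M_∞)·e^(−t/τ); t/τ = 6.23/7.418 = 0.8399, so e^(−t/τ) = 0.4318.
M(t) = 1209.1 − 689.1 × 0.4318 = 911.58 Gt C.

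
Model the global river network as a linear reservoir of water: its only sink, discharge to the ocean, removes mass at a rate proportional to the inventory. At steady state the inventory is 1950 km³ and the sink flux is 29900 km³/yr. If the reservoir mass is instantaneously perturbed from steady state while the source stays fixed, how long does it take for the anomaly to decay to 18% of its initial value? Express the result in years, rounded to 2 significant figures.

For a linear reservoir the anomaly decays as exp(−t/τ) with τ = M/F = 1950/29900 = 0.06522 yr.
exp(−t/τ) = 0.18 ⇒ t = −τ ln(0.18) = 0.06522 × 1.715 = 0.1118 yr.

0.11 yr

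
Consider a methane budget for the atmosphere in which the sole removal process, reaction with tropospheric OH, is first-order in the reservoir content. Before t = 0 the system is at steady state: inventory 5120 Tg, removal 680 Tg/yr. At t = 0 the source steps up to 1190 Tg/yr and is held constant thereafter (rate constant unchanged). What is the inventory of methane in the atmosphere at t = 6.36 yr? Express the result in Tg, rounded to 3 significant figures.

Residence time τ = M₀/F₀ = 7.529 yr. The eventual steady state is M_∞ = M₀·(F₁/F₀) = 5120 × 1190/680 = 8960.0 Tg.
The anomaly ΔM(t) = M(t) − M_∞ decays as ΔM₀·e^(−t/τ) with ΔM₀ = 5120 − 8960.0 = −3840 Tg.
At t = 6.36 yr, e^(−t/τ) = e^(−0.8447) = 0.4297, so ΔM = −1650 Tg and M = 8960.0 − 1650 = 7310.0 Tg.

7310 Tg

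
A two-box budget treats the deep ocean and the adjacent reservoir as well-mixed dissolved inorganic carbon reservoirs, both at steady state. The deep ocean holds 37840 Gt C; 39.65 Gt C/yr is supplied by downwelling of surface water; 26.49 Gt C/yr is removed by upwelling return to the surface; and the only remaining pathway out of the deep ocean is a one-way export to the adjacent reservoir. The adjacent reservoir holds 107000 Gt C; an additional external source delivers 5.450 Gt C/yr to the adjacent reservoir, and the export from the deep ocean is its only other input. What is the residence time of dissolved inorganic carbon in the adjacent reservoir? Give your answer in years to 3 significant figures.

Balance the deep ocean: ΣF_in = 39.650 Gt C/yr.
Export to the adjacent reservoir = ΣF_in − (26.49) = 13.160 Gt C/yr.
Total input to the adjacent reservoir = 13.160 + 5.450 = 18.610 Gt C/yr; at steady state this equals its total output.
τ = M / F = 107000 / 18.610 = 5750 yr.

5750 yr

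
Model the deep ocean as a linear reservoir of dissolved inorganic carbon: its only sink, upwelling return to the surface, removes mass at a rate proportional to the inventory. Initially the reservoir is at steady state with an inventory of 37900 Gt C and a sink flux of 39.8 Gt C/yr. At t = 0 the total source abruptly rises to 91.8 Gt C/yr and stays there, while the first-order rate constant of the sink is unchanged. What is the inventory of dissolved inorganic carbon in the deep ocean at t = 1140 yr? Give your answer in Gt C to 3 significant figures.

72500 Gt C

The sink rate constant is k = F₀/M₀ = 39.8/37900 = 0.001050 yr⁻¹.
Solving dM/dt = F₁ − kM with M(0) = M₀ gives M(t) = F₁/k + (M₀ − F₁/k)·e^(−kt).
F₁/k = 91.8/0.001050 = 87418 Gt C; kt = 0.001050 × 1140 = 1.197, e^(−kt) = 0.3021.
M(1140) = 87418 + (37900 − 87418) × 0.3021 = 87418 − 14960 = 72461 Gt C.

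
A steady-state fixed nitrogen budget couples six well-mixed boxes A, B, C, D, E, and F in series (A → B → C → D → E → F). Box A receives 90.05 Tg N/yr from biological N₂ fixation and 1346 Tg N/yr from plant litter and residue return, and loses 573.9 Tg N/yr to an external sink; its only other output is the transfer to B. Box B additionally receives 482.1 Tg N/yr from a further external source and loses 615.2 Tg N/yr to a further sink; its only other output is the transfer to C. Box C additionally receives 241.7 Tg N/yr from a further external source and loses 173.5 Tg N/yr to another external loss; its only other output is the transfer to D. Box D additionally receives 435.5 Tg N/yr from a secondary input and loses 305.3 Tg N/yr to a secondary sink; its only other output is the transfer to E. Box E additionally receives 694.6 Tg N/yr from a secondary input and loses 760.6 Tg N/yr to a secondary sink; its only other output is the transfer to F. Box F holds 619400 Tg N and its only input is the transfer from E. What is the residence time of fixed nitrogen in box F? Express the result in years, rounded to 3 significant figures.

Box A: F(A→B) = (90.05 + 1346) − 573.9 = 862.15 Tg N/yr.
Box B: F(B→C) = (862.15 + 482.1) − 615.2 = 729.05 Tg N/yr.
Box C: F(C→D) = (729.05 + 241.7) − 173.5 = 797.25 Tg N/yr.
Box D: F(D→E) = (797.25 + 435.5) − 305.3 = 927.45 Tg N/yr.
Box E: F(E→F) = (927.45 + 694.6) − 760.6 = 861.45 Tg N/yr.
Box F throughput = its input = 861.45 Tg N/yr; τ = 619400 / 861.45 = 719.0 yr.

719 yr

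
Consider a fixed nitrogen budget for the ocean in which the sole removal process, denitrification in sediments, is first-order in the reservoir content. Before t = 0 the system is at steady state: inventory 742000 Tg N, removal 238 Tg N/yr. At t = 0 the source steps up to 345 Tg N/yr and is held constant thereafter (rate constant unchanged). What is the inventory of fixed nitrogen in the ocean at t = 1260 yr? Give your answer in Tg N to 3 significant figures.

853000 Tg N

Residence time τ = M₀/F₀ = 3118 yr. The eventual steady state is M_∞ = M₀·(F₁/F₀) = 742000 × 345/238 = 1.0756×10^6 Tg N.
The anomaly ΔM(t) = M(t) − M_∞ decays as ΔM₀·e^(−t/τ) with ΔM₀ = 742000 − 1.0756×10^6 = −333600 Tg N.
At t = 1260 yr, e^(−t/τ) = e^(−0.4042) = 0.6675, so ΔM = −222700 Tg N and M = 1.0756×10^6 − 222700 = 852900 Tg N.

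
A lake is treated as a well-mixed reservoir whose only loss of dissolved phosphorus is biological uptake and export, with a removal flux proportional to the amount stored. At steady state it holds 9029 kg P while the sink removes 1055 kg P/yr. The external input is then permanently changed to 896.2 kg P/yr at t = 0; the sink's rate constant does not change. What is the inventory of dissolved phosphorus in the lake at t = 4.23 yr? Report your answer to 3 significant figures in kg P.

8500 kg P

τ = M₀/F₀ = 9029/1055 = 8.558 yr; rate constant k = 1/τ.
New steady state M_∞ = F₁/k = F₁·τ = 896.2 × 8.558 = 7669.9 kg P.
M(t) = M_∞ + (M₀ − M_∞)·e^(−t/τ); t/τ = 4.23/8.558 = 0.4943, so e^(−t/τ) = 0.6100.
M(t) = 7669.9 + 1359 × 0.6100 = 8499.0 kg P.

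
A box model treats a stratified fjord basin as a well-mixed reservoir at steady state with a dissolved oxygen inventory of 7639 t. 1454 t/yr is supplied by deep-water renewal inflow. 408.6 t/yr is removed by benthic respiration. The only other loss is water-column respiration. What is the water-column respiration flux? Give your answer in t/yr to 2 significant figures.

At steady state ΣF_in = ΣF_out.
ΣF_in = 1454.0 t/yr.
Water-column respiration flux = ΣF_in − (408.6) = 1454.0 − 408.6 = 1045 t/yr.

1000 t/yr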